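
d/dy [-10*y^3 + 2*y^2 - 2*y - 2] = -30*y^2 + 4*y - 2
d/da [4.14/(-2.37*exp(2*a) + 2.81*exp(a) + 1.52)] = (19.6236*exp(a) - 11.6334)*exp(a)/(-2.37*exp(2*a) + 2.81*exp(a) + 1.52)^2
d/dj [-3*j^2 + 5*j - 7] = 5 - 6*j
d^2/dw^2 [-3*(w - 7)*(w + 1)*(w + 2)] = 24 - 18*w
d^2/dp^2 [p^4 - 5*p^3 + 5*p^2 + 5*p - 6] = 12*p^2 - 30*p + 10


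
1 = 1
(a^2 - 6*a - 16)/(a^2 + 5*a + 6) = (a - 8)/(a + 3)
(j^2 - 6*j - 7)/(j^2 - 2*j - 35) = (j + 1)/(j + 5)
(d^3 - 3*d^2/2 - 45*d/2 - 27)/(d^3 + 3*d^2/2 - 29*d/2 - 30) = (2*d^2 - 9*d - 18)/(2*d^2 - 3*d - 20)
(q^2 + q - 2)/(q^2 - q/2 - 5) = 2*(q - 1)/(2*q - 5)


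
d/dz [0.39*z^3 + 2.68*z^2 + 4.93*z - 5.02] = 1.17*z^2 + 5.36*z + 4.93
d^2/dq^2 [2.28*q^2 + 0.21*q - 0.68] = 4.56000000000000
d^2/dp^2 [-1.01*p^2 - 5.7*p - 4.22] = -2.02000000000000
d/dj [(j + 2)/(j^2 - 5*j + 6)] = (j^2 - 5*j - (j + 2)*(2*j - 5) + 6)/(j^2 - 5*j + 6)^2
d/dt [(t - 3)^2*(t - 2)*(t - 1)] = 4*t^3 - 27*t^2 + 58*t - 39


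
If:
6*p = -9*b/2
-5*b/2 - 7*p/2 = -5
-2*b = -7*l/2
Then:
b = -40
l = -160/7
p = 30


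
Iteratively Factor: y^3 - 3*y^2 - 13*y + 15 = (y + 3)*(y^2 - 6*y + 5) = (y - 5)*(y + 3)*(y - 1)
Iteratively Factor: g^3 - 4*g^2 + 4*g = (g)*(g^2 - 4*g + 4) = g*(g - 2)*(g - 2)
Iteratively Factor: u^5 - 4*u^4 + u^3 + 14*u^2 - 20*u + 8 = (u - 2)*(u^4 - 2*u^3 - 3*u^2 + 8*u - 4) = (u - 2)*(u - 1)*(u^3 - u^2 - 4*u + 4) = (u - 2)*(u - 1)^2*(u^2 - 4) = (u - 2)^2*(u - 1)^2*(u + 2)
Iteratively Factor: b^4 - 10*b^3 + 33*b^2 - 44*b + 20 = (b - 1)*(b^3 - 9*b^2 + 24*b - 20) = (b - 5)*(b - 1)*(b^2 - 4*b + 4) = (b - 5)*(b - 2)*(b - 1)*(b - 2)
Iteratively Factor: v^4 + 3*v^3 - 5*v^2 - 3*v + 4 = (v - 1)*(v^3 + 4*v^2 - v - 4) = (v - 1)*(v + 4)*(v^2 - 1) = (v - 1)*(v + 1)*(v + 4)*(v - 1)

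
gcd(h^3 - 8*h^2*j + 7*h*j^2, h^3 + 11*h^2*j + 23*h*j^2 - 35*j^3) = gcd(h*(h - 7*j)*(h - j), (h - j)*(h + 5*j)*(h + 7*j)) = h - j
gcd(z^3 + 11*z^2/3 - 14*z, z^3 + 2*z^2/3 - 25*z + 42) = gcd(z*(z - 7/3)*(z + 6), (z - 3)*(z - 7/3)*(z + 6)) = z^2 + 11*z/3 - 14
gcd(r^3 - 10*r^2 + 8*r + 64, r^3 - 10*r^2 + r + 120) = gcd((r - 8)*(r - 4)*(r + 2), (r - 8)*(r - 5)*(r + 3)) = r - 8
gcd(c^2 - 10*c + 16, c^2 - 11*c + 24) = c - 8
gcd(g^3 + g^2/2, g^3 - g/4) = g^2 + g/2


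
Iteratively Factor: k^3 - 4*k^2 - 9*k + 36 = (k - 4)*(k^2 - 9) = (k - 4)*(k + 3)*(k - 3)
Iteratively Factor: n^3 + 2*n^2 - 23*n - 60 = (n - 5)*(n^2 + 7*n + 12) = (n - 5)*(n + 4)*(n + 3)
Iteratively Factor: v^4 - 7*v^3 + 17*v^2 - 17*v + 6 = (v - 1)*(v^3 - 6*v^2 + 11*v - 6) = (v - 2)*(v - 1)*(v^2 - 4*v + 3) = (v - 3)*(v - 2)*(v - 1)*(v - 1)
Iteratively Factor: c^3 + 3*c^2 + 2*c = (c + 2)*(c^2 + c) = (c + 1)*(c + 2)*(c)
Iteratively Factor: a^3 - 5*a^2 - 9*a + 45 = (a - 5)*(a^2 - 9) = (a - 5)*(a - 3)*(a + 3)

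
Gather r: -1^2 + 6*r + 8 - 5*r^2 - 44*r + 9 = -5*r^2 - 38*r + 16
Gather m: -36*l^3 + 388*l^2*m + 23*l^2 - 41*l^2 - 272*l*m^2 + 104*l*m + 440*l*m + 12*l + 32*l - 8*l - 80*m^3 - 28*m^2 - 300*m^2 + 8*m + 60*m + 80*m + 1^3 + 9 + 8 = -36*l^3 - 18*l^2 + 36*l - 80*m^3 + m^2*(-272*l - 328) + m*(388*l^2 + 544*l + 148) + 18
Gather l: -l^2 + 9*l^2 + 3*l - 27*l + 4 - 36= 8*l^2 - 24*l - 32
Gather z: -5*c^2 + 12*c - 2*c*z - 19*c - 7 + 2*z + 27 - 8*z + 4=-5*c^2 - 7*c + z*(-2*c - 6) + 24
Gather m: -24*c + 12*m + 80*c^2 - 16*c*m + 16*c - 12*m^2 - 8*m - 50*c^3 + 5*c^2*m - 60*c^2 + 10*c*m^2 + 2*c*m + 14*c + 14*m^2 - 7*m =-50*c^3 + 20*c^2 + 6*c + m^2*(10*c + 2) + m*(5*c^2 - 14*c - 3)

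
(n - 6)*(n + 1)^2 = n^3 - 4*n^2 - 11*n - 6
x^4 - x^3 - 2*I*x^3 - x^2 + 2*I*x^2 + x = x*(x - 1)*(x - I)^2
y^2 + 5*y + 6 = (y + 2)*(y + 3)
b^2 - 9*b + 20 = (b - 5)*(b - 4)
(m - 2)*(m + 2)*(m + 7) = m^3 + 7*m^2 - 4*m - 28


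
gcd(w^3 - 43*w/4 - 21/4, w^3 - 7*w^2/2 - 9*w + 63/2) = w^2 - w/2 - 21/2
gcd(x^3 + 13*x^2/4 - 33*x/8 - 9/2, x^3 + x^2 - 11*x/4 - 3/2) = x - 3/2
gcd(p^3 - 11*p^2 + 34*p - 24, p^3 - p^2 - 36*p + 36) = p^2 - 7*p + 6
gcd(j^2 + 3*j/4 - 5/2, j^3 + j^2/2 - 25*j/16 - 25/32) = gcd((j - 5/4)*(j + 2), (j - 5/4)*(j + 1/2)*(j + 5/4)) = j - 5/4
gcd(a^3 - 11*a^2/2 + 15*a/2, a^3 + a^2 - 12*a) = a^2 - 3*a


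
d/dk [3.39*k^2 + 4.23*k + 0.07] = 6.78*k + 4.23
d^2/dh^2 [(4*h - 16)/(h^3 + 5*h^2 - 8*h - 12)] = 8*((h - 4)*(3*h^2 + 10*h - 8)^2 + (-3*h^2 - 10*h - (h - 4)*(3*h + 5) + 8)*(h^3 + 5*h^2 - 8*h - 12))/(h^3 + 5*h^2 - 8*h - 12)^3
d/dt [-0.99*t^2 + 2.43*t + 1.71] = 2.43 - 1.98*t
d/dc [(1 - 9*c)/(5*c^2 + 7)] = (45*c^2 - 10*c - 63)/(25*c^4 + 70*c^2 + 49)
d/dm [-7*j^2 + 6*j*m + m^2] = 6*j + 2*m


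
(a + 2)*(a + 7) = a^2 + 9*a + 14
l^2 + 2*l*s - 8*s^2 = (l - 2*s)*(l + 4*s)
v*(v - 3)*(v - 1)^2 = v^4 - 5*v^3 + 7*v^2 - 3*v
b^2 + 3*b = b*(b + 3)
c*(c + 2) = c^2 + 2*c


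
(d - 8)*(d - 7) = d^2 - 15*d + 56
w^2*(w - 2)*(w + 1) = w^4 - w^3 - 2*w^2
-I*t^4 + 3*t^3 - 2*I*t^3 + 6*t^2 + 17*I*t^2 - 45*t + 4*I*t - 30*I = (t - 3)*(t + 5)*(t + 2*I)*(-I*t + 1)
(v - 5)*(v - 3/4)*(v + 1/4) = v^3 - 11*v^2/2 + 37*v/16 + 15/16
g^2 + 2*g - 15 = (g - 3)*(g + 5)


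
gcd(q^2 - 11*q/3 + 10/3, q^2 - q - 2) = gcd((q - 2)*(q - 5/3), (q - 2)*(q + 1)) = q - 2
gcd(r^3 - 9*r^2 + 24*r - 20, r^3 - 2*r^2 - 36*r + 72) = r - 2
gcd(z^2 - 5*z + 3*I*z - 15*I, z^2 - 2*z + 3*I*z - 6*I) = z + 3*I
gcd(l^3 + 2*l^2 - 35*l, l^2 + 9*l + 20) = 1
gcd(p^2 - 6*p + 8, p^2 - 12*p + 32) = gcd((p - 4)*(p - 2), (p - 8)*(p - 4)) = p - 4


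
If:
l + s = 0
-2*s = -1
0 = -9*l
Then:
No Solution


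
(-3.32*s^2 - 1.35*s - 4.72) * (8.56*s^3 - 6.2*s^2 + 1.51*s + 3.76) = -28.4192*s^5 + 9.028*s^4 - 37.0464*s^3 + 14.7423*s^2 - 12.2032*s - 17.7472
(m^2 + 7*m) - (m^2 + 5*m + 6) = 2*m - 6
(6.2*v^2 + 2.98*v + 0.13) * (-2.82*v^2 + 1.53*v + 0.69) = -17.484*v^4 + 1.0824*v^3 + 8.4708*v^2 + 2.2551*v + 0.0897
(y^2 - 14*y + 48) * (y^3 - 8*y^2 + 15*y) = y^5 - 22*y^4 + 175*y^3 - 594*y^2 + 720*y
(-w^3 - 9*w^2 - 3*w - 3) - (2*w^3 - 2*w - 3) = -3*w^3 - 9*w^2 - w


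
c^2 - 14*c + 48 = (c - 8)*(c - 6)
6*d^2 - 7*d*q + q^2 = (-6*d + q)*(-d + q)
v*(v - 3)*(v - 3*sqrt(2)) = v^3 - 3*sqrt(2)*v^2 - 3*v^2 + 9*sqrt(2)*v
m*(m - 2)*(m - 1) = m^3 - 3*m^2 + 2*m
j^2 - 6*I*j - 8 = (j - 4*I)*(j - 2*I)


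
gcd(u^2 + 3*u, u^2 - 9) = u + 3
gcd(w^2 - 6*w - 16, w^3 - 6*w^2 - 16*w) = w^2 - 6*w - 16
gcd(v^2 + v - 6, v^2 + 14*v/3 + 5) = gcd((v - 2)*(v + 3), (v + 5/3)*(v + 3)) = v + 3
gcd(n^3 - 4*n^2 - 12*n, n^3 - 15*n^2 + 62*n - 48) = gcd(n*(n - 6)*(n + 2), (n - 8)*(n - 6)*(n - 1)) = n - 6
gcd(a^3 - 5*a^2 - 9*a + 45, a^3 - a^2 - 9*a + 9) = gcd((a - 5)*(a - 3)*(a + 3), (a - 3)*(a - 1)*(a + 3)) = a^2 - 9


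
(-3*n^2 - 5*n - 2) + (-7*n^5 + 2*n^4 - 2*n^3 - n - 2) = -7*n^5 + 2*n^4 - 2*n^3 - 3*n^2 - 6*n - 4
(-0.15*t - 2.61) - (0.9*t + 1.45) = -1.05*t - 4.06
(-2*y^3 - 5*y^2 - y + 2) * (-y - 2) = 2*y^4 + 9*y^3 + 11*y^2 - 4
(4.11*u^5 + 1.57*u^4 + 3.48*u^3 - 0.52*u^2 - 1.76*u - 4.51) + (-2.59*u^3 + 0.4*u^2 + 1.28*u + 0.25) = 4.11*u^5 + 1.57*u^4 + 0.89*u^3 - 0.12*u^2 - 0.48*u - 4.26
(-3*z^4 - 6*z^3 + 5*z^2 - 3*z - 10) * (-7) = 21*z^4 + 42*z^3 - 35*z^2 + 21*z + 70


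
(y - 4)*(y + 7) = y^2 + 3*y - 28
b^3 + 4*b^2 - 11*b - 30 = (b - 3)*(b + 2)*(b + 5)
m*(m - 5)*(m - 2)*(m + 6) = m^4 - m^3 - 32*m^2 + 60*m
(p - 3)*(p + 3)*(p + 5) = p^3 + 5*p^2 - 9*p - 45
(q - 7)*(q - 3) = q^2 - 10*q + 21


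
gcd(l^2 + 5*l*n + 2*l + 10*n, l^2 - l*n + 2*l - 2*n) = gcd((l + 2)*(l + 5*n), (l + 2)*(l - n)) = l + 2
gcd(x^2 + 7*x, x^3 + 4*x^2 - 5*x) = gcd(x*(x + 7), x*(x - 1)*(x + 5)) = x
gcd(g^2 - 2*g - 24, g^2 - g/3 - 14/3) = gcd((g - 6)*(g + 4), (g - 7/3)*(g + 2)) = 1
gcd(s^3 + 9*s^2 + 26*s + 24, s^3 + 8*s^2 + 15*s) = s + 3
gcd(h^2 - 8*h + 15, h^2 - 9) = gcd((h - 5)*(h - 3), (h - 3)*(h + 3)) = h - 3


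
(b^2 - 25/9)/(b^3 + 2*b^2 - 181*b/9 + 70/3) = (3*b + 5)/(3*b^2 + 11*b - 42)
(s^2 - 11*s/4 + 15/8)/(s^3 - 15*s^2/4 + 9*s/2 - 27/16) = 2*(4*s - 5)/(8*s^2 - 18*s + 9)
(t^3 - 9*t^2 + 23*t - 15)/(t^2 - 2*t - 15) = (t^2 - 4*t + 3)/(t + 3)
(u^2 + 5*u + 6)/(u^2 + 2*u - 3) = (u + 2)/(u - 1)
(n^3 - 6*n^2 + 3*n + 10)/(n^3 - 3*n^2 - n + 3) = (n^2 - 7*n + 10)/(n^2 - 4*n + 3)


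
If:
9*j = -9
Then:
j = -1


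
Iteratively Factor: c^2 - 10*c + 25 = (c - 5)*(c - 5)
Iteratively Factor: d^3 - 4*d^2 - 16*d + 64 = (d - 4)*(d^2 - 16) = (d - 4)^2*(d + 4)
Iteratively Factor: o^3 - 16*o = (o + 4)*(o^2 - 4*o) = (o - 4)*(o + 4)*(o)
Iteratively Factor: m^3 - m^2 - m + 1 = (m - 1)*(m^2 - 1) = (m - 1)*(m + 1)*(m - 1)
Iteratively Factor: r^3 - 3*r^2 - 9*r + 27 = (r + 3)*(r^2 - 6*r + 9) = (r - 3)*(r + 3)*(r - 3)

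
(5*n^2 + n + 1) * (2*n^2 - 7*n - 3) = 10*n^4 - 33*n^3 - 20*n^2 - 10*n - 3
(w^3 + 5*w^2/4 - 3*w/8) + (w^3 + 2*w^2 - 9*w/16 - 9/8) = 2*w^3 + 13*w^2/4 - 15*w/16 - 9/8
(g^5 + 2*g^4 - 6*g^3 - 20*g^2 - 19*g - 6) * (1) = g^5 + 2*g^4 - 6*g^3 - 20*g^2 - 19*g - 6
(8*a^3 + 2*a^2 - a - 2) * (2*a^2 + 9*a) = 16*a^5 + 76*a^4 + 16*a^3 - 13*a^2 - 18*a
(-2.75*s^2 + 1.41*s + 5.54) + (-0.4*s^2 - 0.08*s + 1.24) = -3.15*s^2 + 1.33*s + 6.78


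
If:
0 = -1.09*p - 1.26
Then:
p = -1.16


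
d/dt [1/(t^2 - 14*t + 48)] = 2*(7 - t)/(t^2 - 14*t + 48)^2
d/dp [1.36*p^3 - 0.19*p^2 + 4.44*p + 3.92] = 4.08*p^2 - 0.38*p + 4.44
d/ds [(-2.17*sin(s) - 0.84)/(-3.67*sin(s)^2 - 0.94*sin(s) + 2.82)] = (-6.1656*sin(s) + 3.98195*cos(2*s) - 10.89095)*cos(s)/(3.67*sin(s)^2 + 0.94*sin(s) - 2.82)^2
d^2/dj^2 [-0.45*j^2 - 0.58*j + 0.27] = -0.900000000000000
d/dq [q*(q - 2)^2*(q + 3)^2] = 5*q^4 + 8*q^3 - 33*q^2 - 24*q + 36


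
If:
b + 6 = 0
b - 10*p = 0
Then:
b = -6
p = -3/5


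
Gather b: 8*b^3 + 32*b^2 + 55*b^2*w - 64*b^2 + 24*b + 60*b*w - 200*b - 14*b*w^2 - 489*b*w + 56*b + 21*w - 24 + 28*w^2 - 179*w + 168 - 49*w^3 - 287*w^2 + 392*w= 8*b^3 + b^2*(55*w - 32) + b*(-14*w^2 - 429*w - 120) - 49*w^3 - 259*w^2 + 234*w + 144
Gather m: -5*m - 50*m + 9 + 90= 99 - 55*m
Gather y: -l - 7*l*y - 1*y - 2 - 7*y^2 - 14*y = -l - 7*y^2 + y*(-7*l - 15) - 2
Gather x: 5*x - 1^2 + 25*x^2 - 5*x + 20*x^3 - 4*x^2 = 20*x^3 + 21*x^2 - 1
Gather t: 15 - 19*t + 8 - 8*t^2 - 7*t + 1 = -8*t^2 - 26*t + 24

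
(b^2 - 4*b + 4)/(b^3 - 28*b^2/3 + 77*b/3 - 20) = 3*(b^2 - 4*b + 4)/(3*b^3 - 28*b^2 + 77*b - 60)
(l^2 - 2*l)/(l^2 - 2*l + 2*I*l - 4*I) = l/(l + 2*I)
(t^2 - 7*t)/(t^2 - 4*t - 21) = t/(t + 3)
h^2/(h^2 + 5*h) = h/(h + 5)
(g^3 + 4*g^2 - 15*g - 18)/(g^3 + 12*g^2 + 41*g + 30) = (g - 3)/(g + 5)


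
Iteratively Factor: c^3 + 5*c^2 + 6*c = (c)*(c^2 + 5*c + 6) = c*(c + 2)*(c + 3)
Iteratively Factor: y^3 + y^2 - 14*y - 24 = (y - 4)*(y^2 + 5*y + 6) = (y - 4)*(y + 3)*(y + 2)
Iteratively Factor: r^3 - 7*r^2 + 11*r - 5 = (r - 5)*(r^2 - 2*r + 1) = (r - 5)*(r - 1)*(r - 1)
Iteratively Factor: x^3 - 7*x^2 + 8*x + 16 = (x - 4)*(x^2 - 3*x - 4) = (x - 4)^2*(x + 1)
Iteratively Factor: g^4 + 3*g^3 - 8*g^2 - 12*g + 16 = (g + 2)*(g^3 + g^2 - 10*g + 8) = (g - 2)*(g + 2)*(g^2 + 3*g - 4) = (g - 2)*(g + 2)*(g + 4)*(g - 1)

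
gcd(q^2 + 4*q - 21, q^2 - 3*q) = q - 3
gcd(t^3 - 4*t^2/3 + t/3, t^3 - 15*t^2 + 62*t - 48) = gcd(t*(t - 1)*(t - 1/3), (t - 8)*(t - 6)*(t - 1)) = t - 1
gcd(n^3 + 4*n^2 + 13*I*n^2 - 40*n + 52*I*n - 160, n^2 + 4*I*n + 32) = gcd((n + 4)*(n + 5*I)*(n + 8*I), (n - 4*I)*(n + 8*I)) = n + 8*I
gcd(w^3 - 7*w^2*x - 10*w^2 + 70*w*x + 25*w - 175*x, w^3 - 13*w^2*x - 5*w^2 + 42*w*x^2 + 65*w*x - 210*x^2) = -w^2 + 7*w*x + 5*w - 35*x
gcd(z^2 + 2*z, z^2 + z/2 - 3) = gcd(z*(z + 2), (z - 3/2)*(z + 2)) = z + 2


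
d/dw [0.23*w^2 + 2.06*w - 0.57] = 0.46*w + 2.06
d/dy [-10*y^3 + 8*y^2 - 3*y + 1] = -30*y^2 + 16*y - 3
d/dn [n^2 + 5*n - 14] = 2*n + 5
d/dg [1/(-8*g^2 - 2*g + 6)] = (8*g + 1)/(2*(4*g^2 + g - 3)^2)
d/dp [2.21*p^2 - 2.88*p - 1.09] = 4.42*p - 2.88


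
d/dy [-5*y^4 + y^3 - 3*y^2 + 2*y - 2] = -20*y^3 + 3*y^2 - 6*y + 2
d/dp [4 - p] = -1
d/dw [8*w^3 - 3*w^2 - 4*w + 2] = 24*w^2 - 6*w - 4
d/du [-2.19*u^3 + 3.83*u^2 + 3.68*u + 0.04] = -6.57*u^2 + 7.66*u + 3.68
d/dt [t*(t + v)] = 2*t + v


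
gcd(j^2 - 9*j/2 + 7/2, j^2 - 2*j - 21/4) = j - 7/2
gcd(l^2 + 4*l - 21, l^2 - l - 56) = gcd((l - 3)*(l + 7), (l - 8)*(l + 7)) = l + 7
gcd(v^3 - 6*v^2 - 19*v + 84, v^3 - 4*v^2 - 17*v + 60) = v^2 + v - 12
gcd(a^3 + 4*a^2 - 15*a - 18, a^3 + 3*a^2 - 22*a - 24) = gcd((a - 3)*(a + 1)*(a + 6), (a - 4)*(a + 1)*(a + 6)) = a^2 + 7*a + 6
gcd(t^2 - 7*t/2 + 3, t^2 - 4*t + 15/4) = t - 3/2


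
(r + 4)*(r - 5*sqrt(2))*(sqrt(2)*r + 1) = sqrt(2)*r^3 - 9*r^2 + 4*sqrt(2)*r^2 - 36*r - 5*sqrt(2)*r - 20*sqrt(2)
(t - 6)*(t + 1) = t^2 - 5*t - 6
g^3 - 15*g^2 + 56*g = g*(g - 8)*(g - 7)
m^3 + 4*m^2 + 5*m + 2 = (m + 1)^2*(m + 2)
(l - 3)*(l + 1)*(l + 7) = l^3 + 5*l^2 - 17*l - 21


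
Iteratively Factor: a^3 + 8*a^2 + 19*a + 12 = (a + 1)*(a^2 + 7*a + 12) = (a + 1)*(a + 3)*(a + 4)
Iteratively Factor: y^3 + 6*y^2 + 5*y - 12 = (y + 4)*(y^2 + 2*y - 3) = (y - 1)*(y + 4)*(y + 3)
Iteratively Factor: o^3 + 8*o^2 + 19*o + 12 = (o + 1)*(o^2 + 7*o + 12) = (o + 1)*(o + 4)*(o + 3)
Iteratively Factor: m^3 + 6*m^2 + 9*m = (m)*(m^2 + 6*m + 9) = m*(m + 3)*(m + 3)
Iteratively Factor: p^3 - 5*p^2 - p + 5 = (p + 1)*(p^2 - 6*p + 5) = (p - 1)*(p + 1)*(p - 5)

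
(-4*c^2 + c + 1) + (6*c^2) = 2*c^2 + c + 1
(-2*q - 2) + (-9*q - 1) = -11*q - 3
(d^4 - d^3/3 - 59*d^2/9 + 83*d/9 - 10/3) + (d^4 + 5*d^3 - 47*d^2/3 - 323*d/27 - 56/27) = 2*d^4 + 14*d^3/3 - 200*d^2/9 - 74*d/27 - 146/27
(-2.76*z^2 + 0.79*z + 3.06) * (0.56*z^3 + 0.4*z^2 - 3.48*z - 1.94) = -1.5456*z^5 - 0.6616*z^4 + 11.6344*z^3 + 3.8292*z^2 - 12.1814*z - 5.9364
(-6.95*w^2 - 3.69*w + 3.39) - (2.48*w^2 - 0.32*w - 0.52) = -9.43*w^2 - 3.37*w + 3.91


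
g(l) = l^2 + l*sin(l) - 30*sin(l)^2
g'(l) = l*cos(l) + 2*l - 60*sin(l)*cos(l) + sin(l)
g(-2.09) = -16.43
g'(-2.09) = -29.86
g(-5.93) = 29.52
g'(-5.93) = -36.55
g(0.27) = -1.99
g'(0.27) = -14.36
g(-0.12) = -0.40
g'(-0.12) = 6.65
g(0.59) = -8.61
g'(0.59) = -25.51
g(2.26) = -11.02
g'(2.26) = 33.30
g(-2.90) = 7.39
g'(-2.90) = -17.16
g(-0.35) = -3.28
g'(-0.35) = 17.95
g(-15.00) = 222.07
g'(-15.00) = -48.90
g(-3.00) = 8.83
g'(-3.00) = -11.55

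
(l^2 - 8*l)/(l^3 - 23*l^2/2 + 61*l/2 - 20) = 2*l/(2*l^2 - 7*l + 5)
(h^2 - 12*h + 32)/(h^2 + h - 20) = (h - 8)/(h + 5)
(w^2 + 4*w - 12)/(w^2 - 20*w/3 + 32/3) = 3*(w^2 + 4*w - 12)/(3*w^2 - 20*w + 32)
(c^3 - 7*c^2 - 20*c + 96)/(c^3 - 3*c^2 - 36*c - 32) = (c - 3)/(c + 1)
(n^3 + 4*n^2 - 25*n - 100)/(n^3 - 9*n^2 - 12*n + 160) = (n + 5)/(n - 8)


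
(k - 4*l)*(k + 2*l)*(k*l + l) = k^3*l - 2*k^2*l^2 + k^2*l - 8*k*l^3 - 2*k*l^2 - 8*l^3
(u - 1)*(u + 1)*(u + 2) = u^3 + 2*u^2 - u - 2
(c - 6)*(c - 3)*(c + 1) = c^3 - 8*c^2 + 9*c + 18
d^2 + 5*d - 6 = (d - 1)*(d + 6)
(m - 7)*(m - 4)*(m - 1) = m^3 - 12*m^2 + 39*m - 28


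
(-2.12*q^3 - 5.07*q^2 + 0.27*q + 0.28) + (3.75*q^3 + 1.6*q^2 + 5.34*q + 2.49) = 1.63*q^3 - 3.47*q^2 + 5.61*q + 2.77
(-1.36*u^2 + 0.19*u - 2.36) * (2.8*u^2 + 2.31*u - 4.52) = -3.808*u^4 - 2.6096*u^3 - 0.0218999999999999*u^2 - 6.3104*u + 10.6672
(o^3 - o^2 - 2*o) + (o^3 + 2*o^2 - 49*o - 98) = 2*o^3 + o^2 - 51*o - 98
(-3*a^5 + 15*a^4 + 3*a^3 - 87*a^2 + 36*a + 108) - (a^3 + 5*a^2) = -3*a^5 + 15*a^4 + 2*a^3 - 92*a^2 + 36*a + 108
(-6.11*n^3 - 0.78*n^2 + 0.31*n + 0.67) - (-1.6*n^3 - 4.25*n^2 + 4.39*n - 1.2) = -4.51*n^3 + 3.47*n^2 - 4.08*n + 1.87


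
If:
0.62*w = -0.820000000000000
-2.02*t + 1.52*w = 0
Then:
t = -1.00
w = -1.32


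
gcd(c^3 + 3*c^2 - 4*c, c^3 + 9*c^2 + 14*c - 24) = c^2 + 3*c - 4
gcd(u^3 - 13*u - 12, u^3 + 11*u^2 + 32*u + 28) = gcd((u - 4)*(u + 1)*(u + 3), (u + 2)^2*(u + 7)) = 1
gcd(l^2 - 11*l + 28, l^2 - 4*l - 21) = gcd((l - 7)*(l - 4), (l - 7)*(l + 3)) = l - 7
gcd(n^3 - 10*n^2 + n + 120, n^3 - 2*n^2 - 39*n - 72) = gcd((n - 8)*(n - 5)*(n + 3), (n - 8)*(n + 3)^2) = n^2 - 5*n - 24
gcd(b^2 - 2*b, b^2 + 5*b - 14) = b - 2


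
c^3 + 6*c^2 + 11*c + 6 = (c + 1)*(c + 2)*(c + 3)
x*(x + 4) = x^2 + 4*x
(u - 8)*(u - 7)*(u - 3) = u^3 - 18*u^2 + 101*u - 168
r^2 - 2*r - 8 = (r - 4)*(r + 2)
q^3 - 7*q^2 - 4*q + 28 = (q - 7)*(q - 2)*(q + 2)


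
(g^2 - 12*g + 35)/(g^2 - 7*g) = (g - 5)/g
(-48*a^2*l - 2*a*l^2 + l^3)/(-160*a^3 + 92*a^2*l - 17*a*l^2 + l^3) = l*(6*a + l)/(20*a^2 - 9*a*l + l^2)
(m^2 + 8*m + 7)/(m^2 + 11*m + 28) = (m + 1)/(m + 4)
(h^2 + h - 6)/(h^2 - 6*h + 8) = (h + 3)/(h - 4)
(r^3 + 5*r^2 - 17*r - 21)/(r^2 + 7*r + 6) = (r^2 + 4*r - 21)/(r + 6)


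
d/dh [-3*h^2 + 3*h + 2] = 3 - 6*h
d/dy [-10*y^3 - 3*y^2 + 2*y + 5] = -30*y^2 - 6*y + 2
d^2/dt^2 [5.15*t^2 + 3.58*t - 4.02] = 10.3000000000000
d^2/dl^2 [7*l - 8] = 0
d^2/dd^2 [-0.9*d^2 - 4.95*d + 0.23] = -1.80000000000000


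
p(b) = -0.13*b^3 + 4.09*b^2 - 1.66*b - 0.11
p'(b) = -0.39*b^2 + 8.18*b - 1.66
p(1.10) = 2.84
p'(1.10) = 6.87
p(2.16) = 14.08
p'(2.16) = 14.19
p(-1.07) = 6.51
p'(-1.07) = -10.86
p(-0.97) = 5.47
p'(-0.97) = -9.96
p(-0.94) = 5.17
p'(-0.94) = -9.69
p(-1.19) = 7.88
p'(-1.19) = -11.95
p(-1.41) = 10.73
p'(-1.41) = -13.97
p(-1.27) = 8.86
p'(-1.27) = -12.68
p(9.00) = 221.47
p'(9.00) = 40.37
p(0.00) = -0.11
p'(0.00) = -1.66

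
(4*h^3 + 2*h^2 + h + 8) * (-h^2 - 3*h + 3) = -4*h^5 - 14*h^4 + 5*h^3 - 5*h^2 - 21*h + 24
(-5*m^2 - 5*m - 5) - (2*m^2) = -7*m^2 - 5*m - 5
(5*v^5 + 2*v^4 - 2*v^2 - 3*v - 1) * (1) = 5*v^5 + 2*v^4 - 2*v^2 - 3*v - 1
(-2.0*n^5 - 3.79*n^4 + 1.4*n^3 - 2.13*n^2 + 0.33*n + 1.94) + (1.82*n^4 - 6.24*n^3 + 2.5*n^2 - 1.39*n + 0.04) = -2.0*n^5 - 1.97*n^4 - 4.84*n^3 + 0.37*n^2 - 1.06*n + 1.98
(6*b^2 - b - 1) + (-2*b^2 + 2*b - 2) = 4*b^2 + b - 3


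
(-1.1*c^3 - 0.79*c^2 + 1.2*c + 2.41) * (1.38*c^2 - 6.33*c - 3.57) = -1.518*c^5 + 5.8728*c^4 + 10.5837*c^3 - 1.4499*c^2 - 19.5393*c - 8.6037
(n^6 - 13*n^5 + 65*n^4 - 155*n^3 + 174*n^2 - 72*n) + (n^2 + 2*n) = n^6 - 13*n^5 + 65*n^4 - 155*n^3 + 175*n^2 - 70*n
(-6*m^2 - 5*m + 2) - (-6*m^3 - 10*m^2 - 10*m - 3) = 6*m^3 + 4*m^2 + 5*m + 5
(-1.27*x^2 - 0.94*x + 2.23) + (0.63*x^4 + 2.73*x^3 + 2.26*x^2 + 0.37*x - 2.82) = 0.63*x^4 + 2.73*x^3 + 0.99*x^2 - 0.57*x - 0.59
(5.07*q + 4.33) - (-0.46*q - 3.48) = 5.53*q + 7.81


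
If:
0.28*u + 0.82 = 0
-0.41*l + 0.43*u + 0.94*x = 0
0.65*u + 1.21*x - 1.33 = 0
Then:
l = 3.06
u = -2.93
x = 2.67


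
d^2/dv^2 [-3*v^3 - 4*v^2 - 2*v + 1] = -18*v - 8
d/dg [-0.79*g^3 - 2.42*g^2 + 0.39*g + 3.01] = -2.37*g^2 - 4.84*g + 0.39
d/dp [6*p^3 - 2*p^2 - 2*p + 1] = 18*p^2 - 4*p - 2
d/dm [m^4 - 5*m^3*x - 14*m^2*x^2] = m*(4*m^2 - 15*m*x - 28*x^2)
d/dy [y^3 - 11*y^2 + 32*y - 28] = 3*y^2 - 22*y + 32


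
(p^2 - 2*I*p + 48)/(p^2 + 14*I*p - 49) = (p^2 - 2*I*p + 48)/(p^2 + 14*I*p - 49)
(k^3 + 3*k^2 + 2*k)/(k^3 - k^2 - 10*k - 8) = k/(k - 4)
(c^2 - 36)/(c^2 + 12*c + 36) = (c - 6)/(c + 6)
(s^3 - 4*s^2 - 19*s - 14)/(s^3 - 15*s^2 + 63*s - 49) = (s^2 + 3*s + 2)/(s^2 - 8*s + 7)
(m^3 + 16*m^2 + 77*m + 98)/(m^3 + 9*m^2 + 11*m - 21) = (m^2 + 9*m + 14)/(m^2 + 2*m - 3)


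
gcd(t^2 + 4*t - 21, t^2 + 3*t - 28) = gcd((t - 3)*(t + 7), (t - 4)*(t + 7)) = t + 7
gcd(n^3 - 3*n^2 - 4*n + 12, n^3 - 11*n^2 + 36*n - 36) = n^2 - 5*n + 6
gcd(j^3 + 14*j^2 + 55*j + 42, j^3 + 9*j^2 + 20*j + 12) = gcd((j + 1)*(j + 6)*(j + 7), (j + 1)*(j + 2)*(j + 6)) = j^2 + 7*j + 6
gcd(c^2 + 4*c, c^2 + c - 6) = 1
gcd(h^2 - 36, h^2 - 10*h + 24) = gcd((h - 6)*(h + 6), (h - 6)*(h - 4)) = h - 6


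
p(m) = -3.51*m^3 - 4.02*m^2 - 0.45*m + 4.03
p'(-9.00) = -781.02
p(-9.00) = 2241.25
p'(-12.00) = -1420.29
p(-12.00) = 5495.83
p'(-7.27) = -498.54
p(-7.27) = 1143.52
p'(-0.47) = 1.00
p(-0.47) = 3.72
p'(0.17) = -2.12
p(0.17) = 3.82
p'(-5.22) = -245.41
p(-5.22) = 396.09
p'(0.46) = -6.38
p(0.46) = 2.63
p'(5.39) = -349.70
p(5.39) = -664.82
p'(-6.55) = -399.55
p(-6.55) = 820.86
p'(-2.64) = -52.61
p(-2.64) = 41.78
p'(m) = -10.53*m^2 - 8.04*m - 0.45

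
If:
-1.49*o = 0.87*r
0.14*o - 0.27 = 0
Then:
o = 1.93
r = -3.30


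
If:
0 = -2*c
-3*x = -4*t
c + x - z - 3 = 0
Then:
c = 0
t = 3*z/4 + 9/4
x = z + 3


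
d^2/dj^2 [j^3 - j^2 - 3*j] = 6*j - 2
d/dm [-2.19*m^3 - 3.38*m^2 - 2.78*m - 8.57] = -6.57*m^2 - 6.76*m - 2.78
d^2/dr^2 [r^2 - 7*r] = 2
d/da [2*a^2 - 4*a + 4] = 4*a - 4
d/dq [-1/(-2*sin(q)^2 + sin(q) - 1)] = (1 - 4*sin(q))*cos(q)/(-sin(q) - cos(2*q) + 2)^2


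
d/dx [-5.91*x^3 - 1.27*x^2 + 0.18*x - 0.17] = -17.73*x^2 - 2.54*x + 0.18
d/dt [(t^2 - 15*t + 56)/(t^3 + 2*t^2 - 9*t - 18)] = (-t^4 + 30*t^3 - 147*t^2 - 260*t + 774)/(t^6 + 4*t^5 - 14*t^4 - 72*t^3 + 9*t^2 + 324*t + 324)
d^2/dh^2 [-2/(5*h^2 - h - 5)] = 4*(-25*h^2 + 5*h + (10*h - 1)^2 + 25)/(-5*h^2 + h + 5)^3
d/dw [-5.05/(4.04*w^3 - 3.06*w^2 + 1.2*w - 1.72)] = (61.206*w^2 - 30.906*w + 6.06)/(4.04*w^3 - 3.06*w^2 + 1.2*w - 1.72)^2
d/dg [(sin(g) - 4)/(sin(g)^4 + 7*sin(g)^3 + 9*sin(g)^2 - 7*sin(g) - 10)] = (-3*sin(g)^4 + 2*sin(g)^3 + 75*sin(g)^2 + 72*sin(g) - 38)/((sin(g) + 2)^2*(sin(g) + 5)^2*cos(g)^3)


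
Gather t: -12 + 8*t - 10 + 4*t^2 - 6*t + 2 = 4*t^2 + 2*t - 20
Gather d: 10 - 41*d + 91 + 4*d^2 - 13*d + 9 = 4*d^2 - 54*d + 110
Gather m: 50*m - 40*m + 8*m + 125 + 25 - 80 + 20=18*m + 90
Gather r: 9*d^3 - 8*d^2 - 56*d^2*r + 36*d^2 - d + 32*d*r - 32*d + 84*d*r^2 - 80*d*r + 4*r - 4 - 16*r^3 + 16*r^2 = 9*d^3 + 28*d^2 - 33*d - 16*r^3 + r^2*(84*d + 16) + r*(-56*d^2 - 48*d + 4) - 4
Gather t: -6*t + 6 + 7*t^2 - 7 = 7*t^2 - 6*t - 1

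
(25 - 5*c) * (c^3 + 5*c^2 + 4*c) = -5*c^4 + 105*c^2 + 100*c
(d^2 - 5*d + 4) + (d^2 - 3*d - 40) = 2*d^2 - 8*d - 36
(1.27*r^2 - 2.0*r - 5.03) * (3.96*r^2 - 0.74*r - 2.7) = 5.0292*r^4 - 8.8598*r^3 - 21.8678*r^2 + 9.1222*r + 13.581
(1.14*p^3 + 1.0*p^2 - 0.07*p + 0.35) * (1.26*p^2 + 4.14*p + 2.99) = 1.4364*p^5 + 5.9796*p^4 + 7.4604*p^3 + 3.1412*p^2 + 1.2397*p + 1.0465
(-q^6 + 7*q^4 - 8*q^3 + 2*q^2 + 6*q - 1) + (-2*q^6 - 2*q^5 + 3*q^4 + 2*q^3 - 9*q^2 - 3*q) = -3*q^6 - 2*q^5 + 10*q^4 - 6*q^3 - 7*q^2 + 3*q - 1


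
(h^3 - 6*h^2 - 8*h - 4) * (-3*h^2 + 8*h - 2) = -3*h^5 + 26*h^4 - 26*h^3 - 40*h^2 - 16*h + 8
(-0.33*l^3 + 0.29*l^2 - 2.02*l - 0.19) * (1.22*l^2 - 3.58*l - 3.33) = -0.4026*l^5 + 1.5352*l^4 - 2.4037*l^3 + 6.0341*l^2 + 7.4068*l + 0.6327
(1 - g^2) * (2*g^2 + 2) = 2 - 2*g^4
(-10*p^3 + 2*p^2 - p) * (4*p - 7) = -40*p^4 + 78*p^3 - 18*p^2 + 7*p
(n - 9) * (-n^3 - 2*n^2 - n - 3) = -n^4 + 7*n^3 + 17*n^2 + 6*n + 27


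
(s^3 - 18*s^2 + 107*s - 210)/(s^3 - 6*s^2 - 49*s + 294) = (s - 5)/(s + 7)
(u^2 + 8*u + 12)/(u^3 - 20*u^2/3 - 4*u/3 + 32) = 3*(u + 6)/(3*u^2 - 26*u + 48)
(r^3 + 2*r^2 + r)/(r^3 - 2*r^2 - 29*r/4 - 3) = 4*r*(r^2 + 2*r + 1)/(4*r^3 - 8*r^2 - 29*r - 12)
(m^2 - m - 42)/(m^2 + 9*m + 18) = (m - 7)/(m + 3)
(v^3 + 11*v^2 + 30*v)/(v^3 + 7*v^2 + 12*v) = (v^2 + 11*v + 30)/(v^2 + 7*v + 12)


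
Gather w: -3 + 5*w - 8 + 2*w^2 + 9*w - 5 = 2*w^2 + 14*w - 16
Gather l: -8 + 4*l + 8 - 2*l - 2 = 2*l - 2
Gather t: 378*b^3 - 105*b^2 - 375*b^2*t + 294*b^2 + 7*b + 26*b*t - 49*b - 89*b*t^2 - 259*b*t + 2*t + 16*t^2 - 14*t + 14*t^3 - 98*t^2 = 378*b^3 + 189*b^2 - 42*b + 14*t^3 + t^2*(-89*b - 82) + t*(-375*b^2 - 233*b - 12)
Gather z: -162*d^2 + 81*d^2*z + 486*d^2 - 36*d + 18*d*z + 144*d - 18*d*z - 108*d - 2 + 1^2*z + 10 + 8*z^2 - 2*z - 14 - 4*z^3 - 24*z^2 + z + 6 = 81*d^2*z + 324*d^2 - 4*z^3 - 16*z^2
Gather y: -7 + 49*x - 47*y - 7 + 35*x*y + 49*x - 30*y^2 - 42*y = 98*x - 30*y^2 + y*(35*x - 89) - 14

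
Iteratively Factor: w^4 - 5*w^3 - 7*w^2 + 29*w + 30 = (w + 2)*(w^3 - 7*w^2 + 7*w + 15) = (w - 3)*(w + 2)*(w^2 - 4*w - 5) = (w - 5)*(w - 3)*(w + 2)*(w + 1)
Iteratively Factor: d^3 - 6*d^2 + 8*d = (d - 4)*(d^2 - 2*d) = (d - 4)*(d - 2)*(d)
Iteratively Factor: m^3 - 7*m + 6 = (m + 3)*(m^2 - 3*m + 2) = (m - 1)*(m + 3)*(m - 2)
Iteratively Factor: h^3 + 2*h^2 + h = (h)*(h^2 + 2*h + 1) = h*(h + 1)*(h + 1)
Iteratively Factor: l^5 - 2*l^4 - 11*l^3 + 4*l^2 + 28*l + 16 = (l - 2)*(l^4 - 11*l^2 - 18*l - 8) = (l - 2)*(l + 1)*(l^3 - l^2 - 10*l - 8) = (l - 2)*(l + 1)*(l + 2)*(l^2 - 3*l - 4) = (l - 2)*(l + 1)^2*(l + 2)*(l - 4)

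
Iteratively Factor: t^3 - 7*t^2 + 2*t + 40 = (t + 2)*(t^2 - 9*t + 20) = (t - 4)*(t + 2)*(t - 5)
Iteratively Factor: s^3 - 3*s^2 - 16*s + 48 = (s - 4)*(s^2 + s - 12) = (s - 4)*(s + 4)*(s - 3)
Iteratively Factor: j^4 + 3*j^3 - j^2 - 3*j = (j - 1)*(j^3 + 4*j^2 + 3*j) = j*(j - 1)*(j^2 + 4*j + 3) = j*(j - 1)*(j + 1)*(j + 3)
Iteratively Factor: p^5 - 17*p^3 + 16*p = (p - 4)*(p^4 + 4*p^3 - p^2 - 4*p) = (p - 4)*(p + 4)*(p^3 - p) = (p - 4)*(p - 1)*(p + 4)*(p^2 + p) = (p - 4)*(p - 1)*(p + 1)*(p + 4)*(p)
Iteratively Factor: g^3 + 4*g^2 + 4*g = (g + 2)*(g^2 + 2*g) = g*(g + 2)*(g + 2)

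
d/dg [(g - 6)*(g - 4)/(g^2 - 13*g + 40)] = (-3*g^2 + 32*g - 88)/(g^4 - 26*g^3 + 249*g^2 - 1040*g + 1600)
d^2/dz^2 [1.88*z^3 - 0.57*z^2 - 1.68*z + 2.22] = 11.28*z - 1.14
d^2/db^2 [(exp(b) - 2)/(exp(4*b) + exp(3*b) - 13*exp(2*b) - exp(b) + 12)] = (9*exp(8*b) - 21*exp(7*b) - 68*exp(6*b) + 264*exp(5*b) + 193*exp(4*b) - 1133*exp(3*b) + 1074*exp(2*b) - 1238*exp(b) + 120)*exp(b)/(exp(12*b) + 3*exp(11*b) - 36*exp(10*b) - 80*exp(9*b) + 498*exp(8*b) + 654*exp(7*b) - 3016*exp(6*b) - 1512*exp(5*b) + 6405*exp(4*b) + 1367*exp(3*b) - 5580*exp(2*b) - 432*exp(b) + 1728)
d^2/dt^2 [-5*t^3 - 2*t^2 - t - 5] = -30*t - 4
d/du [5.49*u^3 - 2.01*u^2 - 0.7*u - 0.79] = 16.47*u^2 - 4.02*u - 0.7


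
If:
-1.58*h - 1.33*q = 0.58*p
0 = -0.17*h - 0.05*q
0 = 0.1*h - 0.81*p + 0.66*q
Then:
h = 0.00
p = 0.00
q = 0.00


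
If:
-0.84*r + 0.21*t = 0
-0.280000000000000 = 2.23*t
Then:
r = -0.03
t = -0.13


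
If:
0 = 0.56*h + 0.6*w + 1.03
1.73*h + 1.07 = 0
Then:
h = -0.62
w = -1.14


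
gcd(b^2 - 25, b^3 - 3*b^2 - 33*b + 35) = b + 5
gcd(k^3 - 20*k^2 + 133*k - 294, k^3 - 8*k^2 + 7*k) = k - 7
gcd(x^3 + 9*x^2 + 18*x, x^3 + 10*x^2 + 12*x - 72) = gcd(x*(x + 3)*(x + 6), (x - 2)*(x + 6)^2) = x + 6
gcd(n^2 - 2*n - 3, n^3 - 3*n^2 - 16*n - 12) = n + 1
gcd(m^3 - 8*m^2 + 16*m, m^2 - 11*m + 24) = 1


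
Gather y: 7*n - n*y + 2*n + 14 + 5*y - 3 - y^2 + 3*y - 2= 9*n - y^2 + y*(8 - n) + 9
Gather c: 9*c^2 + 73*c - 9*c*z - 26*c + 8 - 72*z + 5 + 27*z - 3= 9*c^2 + c*(47 - 9*z) - 45*z + 10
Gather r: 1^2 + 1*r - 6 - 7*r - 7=-6*r - 12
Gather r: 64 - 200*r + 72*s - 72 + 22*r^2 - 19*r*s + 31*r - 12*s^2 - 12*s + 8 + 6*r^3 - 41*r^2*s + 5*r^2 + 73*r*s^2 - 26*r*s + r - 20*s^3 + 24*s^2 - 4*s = 6*r^3 + r^2*(27 - 41*s) + r*(73*s^2 - 45*s - 168) - 20*s^3 + 12*s^2 + 56*s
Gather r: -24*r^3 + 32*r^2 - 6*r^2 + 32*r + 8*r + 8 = -24*r^3 + 26*r^2 + 40*r + 8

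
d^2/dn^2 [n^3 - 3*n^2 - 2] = 6*n - 6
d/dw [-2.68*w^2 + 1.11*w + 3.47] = 1.11 - 5.36*w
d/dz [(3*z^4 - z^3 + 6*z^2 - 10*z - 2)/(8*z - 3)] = (72*z^4 - 52*z^3 + 57*z^2 - 36*z + 46)/(64*z^2 - 48*z + 9)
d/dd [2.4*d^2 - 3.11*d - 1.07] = 4.8*d - 3.11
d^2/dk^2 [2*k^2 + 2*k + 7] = 4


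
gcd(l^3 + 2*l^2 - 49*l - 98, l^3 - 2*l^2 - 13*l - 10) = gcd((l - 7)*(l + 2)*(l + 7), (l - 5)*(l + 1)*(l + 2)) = l + 2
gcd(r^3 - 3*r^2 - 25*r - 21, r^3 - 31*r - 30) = r + 1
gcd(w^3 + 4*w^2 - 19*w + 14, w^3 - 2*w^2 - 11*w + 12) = w - 1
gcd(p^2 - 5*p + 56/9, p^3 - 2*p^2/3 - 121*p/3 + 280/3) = p - 8/3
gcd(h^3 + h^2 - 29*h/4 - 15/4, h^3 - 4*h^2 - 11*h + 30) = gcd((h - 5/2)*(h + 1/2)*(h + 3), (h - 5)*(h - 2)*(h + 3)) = h + 3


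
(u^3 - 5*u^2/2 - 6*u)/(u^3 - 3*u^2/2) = (2*u^2 - 5*u - 12)/(u*(2*u - 3))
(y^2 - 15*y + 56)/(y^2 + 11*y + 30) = (y^2 - 15*y + 56)/(y^2 + 11*y + 30)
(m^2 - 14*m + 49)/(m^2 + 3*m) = (m^2 - 14*m + 49)/(m*(m + 3))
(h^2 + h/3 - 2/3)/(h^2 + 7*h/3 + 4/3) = (3*h - 2)/(3*h + 4)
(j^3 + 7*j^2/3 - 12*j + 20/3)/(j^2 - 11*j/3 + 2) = (j^2 + 3*j - 10)/(j - 3)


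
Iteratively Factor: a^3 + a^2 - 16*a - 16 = (a + 4)*(a^2 - 3*a - 4) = (a + 1)*(a + 4)*(a - 4)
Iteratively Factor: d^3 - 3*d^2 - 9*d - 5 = (d + 1)*(d^2 - 4*d - 5) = (d - 5)*(d + 1)*(d + 1)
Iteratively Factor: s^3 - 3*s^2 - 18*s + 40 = (s - 2)*(s^2 - s - 20) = (s - 2)*(s + 4)*(s - 5)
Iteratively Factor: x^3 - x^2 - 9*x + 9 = (x + 3)*(x^2 - 4*x + 3) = (x - 1)*(x + 3)*(x - 3)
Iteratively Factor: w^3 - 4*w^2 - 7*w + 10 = (w - 5)*(w^2 + w - 2) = (w - 5)*(w - 1)*(w + 2)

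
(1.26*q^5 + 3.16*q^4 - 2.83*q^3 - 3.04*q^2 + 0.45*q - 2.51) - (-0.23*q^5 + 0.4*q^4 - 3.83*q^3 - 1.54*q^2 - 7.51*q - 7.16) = 1.49*q^5 + 2.76*q^4 + 1.0*q^3 - 1.5*q^2 + 7.96*q + 4.65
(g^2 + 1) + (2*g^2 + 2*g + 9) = 3*g^2 + 2*g + 10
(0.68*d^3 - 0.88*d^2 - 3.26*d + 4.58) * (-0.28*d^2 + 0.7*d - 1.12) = -0.1904*d^5 + 0.7224*d^4 - 0.4648*d^3 - 2.5788*d^2 + 6.8572*d - 5.1296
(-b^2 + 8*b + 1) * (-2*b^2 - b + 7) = 2*b^4 - 15*b^3 - 17*b^2 + 55*b + 7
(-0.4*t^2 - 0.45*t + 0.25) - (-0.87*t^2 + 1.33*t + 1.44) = 0.47*t^2 - 1.78*t - 1.19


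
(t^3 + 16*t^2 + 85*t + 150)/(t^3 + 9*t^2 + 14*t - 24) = (t^2 + 10*t + 25)/(t^2 + 3*t - 4)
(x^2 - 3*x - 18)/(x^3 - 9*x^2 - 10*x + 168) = (x + 3)/(x^2 - 3*x - 28)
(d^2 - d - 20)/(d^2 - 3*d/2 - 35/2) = 2*(d + 4)/(2*d + 7)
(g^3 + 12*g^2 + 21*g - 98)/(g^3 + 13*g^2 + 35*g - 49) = (g - 2)/(g - 1)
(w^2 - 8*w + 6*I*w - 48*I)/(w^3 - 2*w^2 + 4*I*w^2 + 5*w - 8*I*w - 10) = (w^2 + w*(-8 + 6*I) - 48*I)/(w^3 + w^2*(-2 + 4*I) + w*(5 - 8*I) - 10)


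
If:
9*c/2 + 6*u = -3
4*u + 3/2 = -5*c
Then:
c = 1/4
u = -11/16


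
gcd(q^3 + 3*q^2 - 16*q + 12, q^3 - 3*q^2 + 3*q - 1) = q - 1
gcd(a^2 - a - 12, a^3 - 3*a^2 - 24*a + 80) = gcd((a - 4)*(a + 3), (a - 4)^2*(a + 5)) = a - 4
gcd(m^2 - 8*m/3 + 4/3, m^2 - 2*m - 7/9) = 1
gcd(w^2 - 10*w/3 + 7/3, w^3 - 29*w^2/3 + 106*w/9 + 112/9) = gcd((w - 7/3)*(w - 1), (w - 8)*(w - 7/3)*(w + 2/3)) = w - 7/3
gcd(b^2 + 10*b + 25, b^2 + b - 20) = b + 5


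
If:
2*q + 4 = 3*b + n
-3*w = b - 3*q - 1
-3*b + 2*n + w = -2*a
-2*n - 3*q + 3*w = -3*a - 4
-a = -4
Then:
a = 4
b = 331/37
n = 149/37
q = 497/37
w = 399/37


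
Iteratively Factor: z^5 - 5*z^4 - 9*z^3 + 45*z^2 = (z - 3)*(z^4 - 2*z^3 - 15*z^2) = z*(z - 3)*(z^3 - 2*z^2 - 15*z) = z^2*(z - 3)*(z^2 - 2*z - 15) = z^2*(z - 3)*(z + 3)*(z - 5)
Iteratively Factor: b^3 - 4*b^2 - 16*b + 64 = (b - 4)*(b^2 - 16) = (b - 4)*(b + 4)*(b - 4)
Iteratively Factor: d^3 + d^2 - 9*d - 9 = (d - 3)*(d^2 + 4*d + 3) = (d - 3)*(d + 1)*(d + 3)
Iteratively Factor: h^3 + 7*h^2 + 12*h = (h + 4)*(h^2 + 3*h) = (h + 3)*(h + 4)*(h)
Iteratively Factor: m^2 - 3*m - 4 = (m - 4)*(m + 1)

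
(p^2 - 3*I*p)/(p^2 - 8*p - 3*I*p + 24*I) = p/(p - 8)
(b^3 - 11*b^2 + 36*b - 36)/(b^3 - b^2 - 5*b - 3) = (b^2 - 8*b + 12)/(b^2 + 2*b + 1)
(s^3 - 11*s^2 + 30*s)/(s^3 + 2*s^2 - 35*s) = (s - 6)/(s + 7)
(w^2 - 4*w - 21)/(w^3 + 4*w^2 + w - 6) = (w - 7)/(w^2 + w - 2)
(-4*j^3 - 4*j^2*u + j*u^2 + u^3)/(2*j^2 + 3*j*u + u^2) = -2*j + u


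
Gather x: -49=-49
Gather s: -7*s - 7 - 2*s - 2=-9*s - 9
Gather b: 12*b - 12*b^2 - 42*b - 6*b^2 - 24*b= -18*b^2 - 54*b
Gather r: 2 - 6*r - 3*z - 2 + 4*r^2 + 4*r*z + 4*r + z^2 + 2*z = 4*r^2 + r*(4*z - 2) + z^2 - z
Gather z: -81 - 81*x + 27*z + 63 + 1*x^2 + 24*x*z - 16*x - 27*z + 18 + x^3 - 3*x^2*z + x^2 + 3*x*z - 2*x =x^3 + 2*x^2 - 99*x + z*(-3*x^2 + 27*x)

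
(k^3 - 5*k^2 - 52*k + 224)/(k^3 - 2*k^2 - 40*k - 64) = (k^2 + 3*k - 28)/(k^2 + 6*k + 8)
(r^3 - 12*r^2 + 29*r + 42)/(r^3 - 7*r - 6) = (r^2 - 13*r + 42)/(r^2 - r - 6)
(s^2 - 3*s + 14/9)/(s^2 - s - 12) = (-s^2 + 3*s - 14/9)/(-s^2 + s + 12)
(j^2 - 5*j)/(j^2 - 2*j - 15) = j/(j + 3)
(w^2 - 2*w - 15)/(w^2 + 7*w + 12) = (w - 5)/(w + 4)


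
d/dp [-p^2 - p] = -2*p - 1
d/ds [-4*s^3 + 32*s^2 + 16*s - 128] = -12*s^2 + 64*s + 16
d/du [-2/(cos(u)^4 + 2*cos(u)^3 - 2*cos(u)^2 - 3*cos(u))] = 2*(cos(u) - 3*cos(2*u) - cos(3*u))*sin(u)/((cos(u) + 1)^2*(cos(u)^2 + cos(u) - 3)^2*cos(u)^2)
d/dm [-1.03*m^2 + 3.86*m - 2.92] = 3.86 - 2.06*m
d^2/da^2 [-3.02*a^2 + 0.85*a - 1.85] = -6.04000000000000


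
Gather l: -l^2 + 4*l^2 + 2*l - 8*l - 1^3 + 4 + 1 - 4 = 3*l^2 - 6*l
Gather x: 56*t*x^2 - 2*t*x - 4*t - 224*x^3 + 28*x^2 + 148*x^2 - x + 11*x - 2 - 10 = -4*t - 224*x^3 + x^2*(56*t + 176) + x*(10 - 2*t) - 12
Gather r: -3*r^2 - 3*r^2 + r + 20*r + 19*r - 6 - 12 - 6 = -6*r^2 + 40*r - 24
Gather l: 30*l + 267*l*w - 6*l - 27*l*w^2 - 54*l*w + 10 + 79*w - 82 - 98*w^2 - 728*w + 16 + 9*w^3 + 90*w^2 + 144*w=l*(-27*w^2 + 213*w + 24) + 9*w^3 - 8*w^2 - 505*w - 56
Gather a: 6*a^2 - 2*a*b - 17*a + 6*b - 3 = 6*a^2 + a*(-2*b - 17) + 6*b - 3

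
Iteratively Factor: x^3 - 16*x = (x + 4)*(x^2 - 4*x) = (x - 4)*(x + 4)*(x)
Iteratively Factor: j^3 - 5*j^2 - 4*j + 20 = (j - 5)*(j^2 - 4) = (j - 5)*(j - 2)*(j + 2)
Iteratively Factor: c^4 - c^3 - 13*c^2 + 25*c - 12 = (c - 3)*(c^3 + 2*c^2 - 7*c + 4) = (c - 3)*(c - 1)*(c^2 + 3*c - 4) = (c - 3)*(c - 1)*(c + 4)*(c - 1)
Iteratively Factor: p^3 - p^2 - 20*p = (p - 5)*(p^2 + 4*p) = p*(p - 5)*(p + 4)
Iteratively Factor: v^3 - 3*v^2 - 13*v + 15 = (v + 3)*(v^2 - 6*v + 5) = (v - 5)*(v + 3)*(v - 1)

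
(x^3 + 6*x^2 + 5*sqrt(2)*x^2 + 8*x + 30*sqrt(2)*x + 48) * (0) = 0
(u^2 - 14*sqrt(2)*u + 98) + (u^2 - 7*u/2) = 2*u^2 - 14*sqrt(2)*u - 7*u/2 + 98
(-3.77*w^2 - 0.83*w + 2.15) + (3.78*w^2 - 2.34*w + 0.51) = 0.00999999999999979*w^2 - 3.17*w + 2.66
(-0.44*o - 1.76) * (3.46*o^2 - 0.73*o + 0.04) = -1.5224*o^3 - 5.7684*o^2 + 1.2672*o - 0.0704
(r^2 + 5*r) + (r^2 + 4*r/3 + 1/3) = 2*r^2 + 19*r/3 + 1/3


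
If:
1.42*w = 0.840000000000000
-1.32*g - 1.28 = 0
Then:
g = -0.97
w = 0.59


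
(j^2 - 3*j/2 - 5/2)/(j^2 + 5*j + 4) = (j - 5/2)/(j + 4)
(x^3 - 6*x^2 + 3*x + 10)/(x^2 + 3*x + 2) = (x^2 - 7*x + 10)/(x + 2)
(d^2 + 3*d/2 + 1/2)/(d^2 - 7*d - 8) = (d + 1/2)/(d - 8)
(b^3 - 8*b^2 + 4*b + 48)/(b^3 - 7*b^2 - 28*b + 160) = (b^2 - 4*b - 12)/(b^2 - 3*b - 40)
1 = 1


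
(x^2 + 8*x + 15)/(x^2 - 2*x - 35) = (x + 3)/(x - 7)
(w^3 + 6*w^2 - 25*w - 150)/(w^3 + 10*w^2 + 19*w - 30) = (w - 5)/(w - 1)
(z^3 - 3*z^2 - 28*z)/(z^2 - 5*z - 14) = z*(z + 4)/(z + 2)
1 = 1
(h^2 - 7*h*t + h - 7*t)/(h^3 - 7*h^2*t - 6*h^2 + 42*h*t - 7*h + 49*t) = 1/(h - 7)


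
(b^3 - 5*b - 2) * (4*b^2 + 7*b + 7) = 4*b^5 + 7*b^4 - 13*b^3 - 43*b^2 - 49*b - 14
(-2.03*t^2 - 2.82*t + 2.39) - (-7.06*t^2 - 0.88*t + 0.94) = 5.03*t^2 - 1.94*t + 1.45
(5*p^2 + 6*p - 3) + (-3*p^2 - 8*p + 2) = 2*p^2 - 2*p - 1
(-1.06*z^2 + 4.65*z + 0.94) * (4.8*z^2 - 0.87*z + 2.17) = -5.088*z^4 + 23.2422*z^3 - 1.8337*z^2 + 9.2727*z + 2.0398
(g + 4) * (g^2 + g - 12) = g^3 + 5*g^2 - 8*g - 48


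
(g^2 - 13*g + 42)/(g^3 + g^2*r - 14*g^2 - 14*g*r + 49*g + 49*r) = (g - 6)/(g^2 + g*r - 7*g - 7*r)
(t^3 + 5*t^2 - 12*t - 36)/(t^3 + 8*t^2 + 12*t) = (t - 3)/t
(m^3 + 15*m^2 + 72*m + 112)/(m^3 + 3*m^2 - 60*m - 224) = (m + 4)/(m - 8)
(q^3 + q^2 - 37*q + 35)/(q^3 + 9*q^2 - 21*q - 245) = (q - 1)/(q + 7)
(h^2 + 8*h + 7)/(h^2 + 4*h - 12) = (h^2 + 8*h + 7)/(h^2 + 4*h - 12)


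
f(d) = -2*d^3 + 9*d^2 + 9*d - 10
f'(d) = -6*d^2 + 18*d + 9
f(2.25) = 33.03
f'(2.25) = 19.12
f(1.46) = 16.10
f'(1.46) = 22.49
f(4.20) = 38.38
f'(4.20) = -21.24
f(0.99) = 5.79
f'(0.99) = 20.94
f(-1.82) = 15.49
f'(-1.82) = -43.63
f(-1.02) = -7.69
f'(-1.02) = -15.60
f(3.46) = 46.04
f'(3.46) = -0.55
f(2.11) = 30.27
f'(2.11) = 20.27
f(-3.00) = 98.00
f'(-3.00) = -99.00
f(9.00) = -658.00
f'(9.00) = -315.00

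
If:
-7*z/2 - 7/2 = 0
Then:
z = -1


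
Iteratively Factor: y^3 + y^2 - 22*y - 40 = (y - 5)*(y^2 + 6*y + 8) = (y - 5)*(y + 2)*(y + 4)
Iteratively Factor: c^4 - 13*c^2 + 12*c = (c - 1)*(c^3 + c^2 - 12*c) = (c - 1)*(c + 4)*(c^2 - 3*c) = c*(c - 1)*(c + 4)*(c - 3)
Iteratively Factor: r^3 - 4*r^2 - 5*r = (r - 5)*(r^2 + r) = (r - 5)*(r + 1)*(r)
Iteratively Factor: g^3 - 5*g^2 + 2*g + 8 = (g - 4)*(g^2 - g - 2) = (g - 4)*(g + 1)*(g - 2)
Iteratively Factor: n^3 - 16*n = (n + 4)*(n^2 - 4*n) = n*(n + 4)*(n - 4)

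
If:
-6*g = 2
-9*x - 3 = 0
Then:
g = -1/3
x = -1/3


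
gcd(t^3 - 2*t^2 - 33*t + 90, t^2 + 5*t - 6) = t + 6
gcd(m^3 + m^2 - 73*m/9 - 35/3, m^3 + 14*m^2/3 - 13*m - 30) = m^2 - 4*m/3 - 5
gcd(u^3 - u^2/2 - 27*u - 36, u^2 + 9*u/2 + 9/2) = u + 3/2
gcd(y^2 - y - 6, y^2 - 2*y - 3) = y - 3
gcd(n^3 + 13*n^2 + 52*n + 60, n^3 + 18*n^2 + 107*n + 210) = n^2 + 11*n + 30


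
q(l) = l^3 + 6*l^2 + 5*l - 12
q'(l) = 3*l^2 + 12*l + 5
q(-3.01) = 0.04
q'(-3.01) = -3.94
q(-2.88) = -0.52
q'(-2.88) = -4.68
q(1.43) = 10.34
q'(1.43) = 28.29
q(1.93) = 27.19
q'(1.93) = 39.33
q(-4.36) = -2.62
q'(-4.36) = 9.71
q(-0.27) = -12.93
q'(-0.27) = 1.98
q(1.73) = 19.79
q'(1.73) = 34.74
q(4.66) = 242.79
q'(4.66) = 126.07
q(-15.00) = -2112.00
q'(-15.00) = 500.00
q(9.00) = 1248.00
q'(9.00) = 356.00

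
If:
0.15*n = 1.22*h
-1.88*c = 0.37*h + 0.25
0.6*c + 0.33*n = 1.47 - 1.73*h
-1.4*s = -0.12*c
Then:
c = -0.20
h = 0.36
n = 2.93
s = -0.02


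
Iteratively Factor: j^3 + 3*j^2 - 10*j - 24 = (j + 4)*(j^2 - j - 6) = (j + 2)*(j + 4)*(j - 3)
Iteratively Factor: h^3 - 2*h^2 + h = (h - 1)*(h^2 - h) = h*(h - 1)*(h - 1)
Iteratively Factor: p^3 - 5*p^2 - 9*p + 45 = (p + 3)*(p^2 - 8*p + 15) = (p - 5)*(p + 3)*(p - 3)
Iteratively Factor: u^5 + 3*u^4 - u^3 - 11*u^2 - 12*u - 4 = (u + 2)*(u^4 + u^3 - 3*u^2 - 5*u - 2) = (u + 1)*(u + 2)*(u^3 - 3*u - 2) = (u + 1)^2*(u + 2)*(u^2 - u - 2) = (u - 2)*(u + 1)^2*(u + 2)*(u + 1)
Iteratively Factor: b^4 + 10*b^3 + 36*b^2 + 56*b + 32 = (b + 2)*(b^3 + 8*b^2 + 20*b + 16) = (b + 2)*(b + 4)*(b^2 + 4*b + 4) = (b + 2)^2*(b + 4)*(b + 2)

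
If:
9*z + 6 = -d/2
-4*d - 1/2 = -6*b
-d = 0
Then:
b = 1/12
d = 0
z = -2/3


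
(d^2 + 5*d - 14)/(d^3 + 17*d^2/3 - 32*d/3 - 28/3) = 3/(3*d + 2)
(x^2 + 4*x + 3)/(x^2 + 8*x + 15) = (x + 1)/(x + 5)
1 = 1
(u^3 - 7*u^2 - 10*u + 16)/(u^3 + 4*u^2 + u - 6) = (u - 8)/(u + 3)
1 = 1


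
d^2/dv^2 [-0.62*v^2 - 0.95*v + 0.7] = -1.24000000000000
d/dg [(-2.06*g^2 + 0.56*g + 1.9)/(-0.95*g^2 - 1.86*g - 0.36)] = (4.3636*g^2 + 5.0932*g + 3.3324)/(0.9025*g^4 + 3.534*g^3 + 4.1436*g^2 + 1.3392*g + 0.1296)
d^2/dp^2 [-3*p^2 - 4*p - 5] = -6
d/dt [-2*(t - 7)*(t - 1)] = 16 - 4*t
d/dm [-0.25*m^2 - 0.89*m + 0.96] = -0.5*m - 0.89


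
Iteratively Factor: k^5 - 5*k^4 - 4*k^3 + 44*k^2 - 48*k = (k - 4)*(k^4 - k^3 - 8*k^2 + 12*k) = (k - 4)*(k + 3)*(k^3 - 4*k^2 + 4*k) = (k - 4)*(k - 2)*(k + 3)*(k^2 - 2*k) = k*(k - 4)*(k - 2)*(k + 3)*(k - 2)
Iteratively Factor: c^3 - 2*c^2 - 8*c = (c)*(c^2 - 2*c - 8) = c*(c - 4)*(c + 2)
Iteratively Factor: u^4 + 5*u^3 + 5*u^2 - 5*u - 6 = (u + 2)*(u^3 + 3*u^2 - u - 3) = (u + 1)*(u + 2)*(u^2 + 2*u - 3) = (u - 1)*(u + 1)*(u + 2)*(u + 3)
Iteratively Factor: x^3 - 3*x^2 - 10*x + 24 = (x - 2)*(x^2 - x - 12) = (x - 2)*(x + 3)*(x - 4)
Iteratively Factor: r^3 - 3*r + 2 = (r - 1)*(r^2 + r - 2) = (r - 1)*(r + 2)*(r - 1)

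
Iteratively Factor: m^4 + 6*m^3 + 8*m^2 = (m)*(m^3 + 6*m^2 + 8*m) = m*(m + 2)*(m^2 + 4*m) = m*(m + 2)*(m + 4)*(m)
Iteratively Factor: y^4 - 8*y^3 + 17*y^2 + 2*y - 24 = (y + 1)*(y^3 - 9*y^2 + 26*y - 24) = (y - 3)*(y + 1)*(y^2 - 6*y + 8) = (y - 4)*(y - 3)*(y + 1)*(y - 2)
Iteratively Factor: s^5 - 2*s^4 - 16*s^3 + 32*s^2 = (s)*(s^4 - 2*s^3 - 16*s^2 + 32*s) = s*(s + 4)*(s^3 - 6*s^2 + 8*s) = s*(s - 4)*(s + 4)*(s^2 - 2*s) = s*(s - 4)*(s - 2)*(s + 4)*(s)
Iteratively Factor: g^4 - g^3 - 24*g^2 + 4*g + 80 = (g + 4)*(g^3 - 5*g^2 - 4*g + 20) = (g - 5)*(g + 4)*(g^2 - 4) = (g - 5)*(g - 2)*(g + 4)*(g + 2)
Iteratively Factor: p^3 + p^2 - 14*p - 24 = (p - 4)*(p^2 + 5*p + 6) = (p - 4)*(p + 2)*(p + 3)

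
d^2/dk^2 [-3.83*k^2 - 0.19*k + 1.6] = -7.66000000000000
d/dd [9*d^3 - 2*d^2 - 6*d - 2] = 27*d^2 - 4*d - 6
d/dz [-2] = 0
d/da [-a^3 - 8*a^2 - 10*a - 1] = -3*a^2 - 16*a - 10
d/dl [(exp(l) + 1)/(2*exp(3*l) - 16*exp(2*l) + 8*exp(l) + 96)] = (-(exp(l) + 1)*(3*exp(2*l) - 16*exp(l) + 4) + exp(3*l) - 8*exp(2*l) + 4*exp(l) + 48)*exp(l)/(2*(exp(3*l) - 8*exp(2*l) + 4*exp(l) + 48)^2)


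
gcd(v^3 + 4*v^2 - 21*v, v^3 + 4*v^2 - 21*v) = v^3 + 4*v^2 - 21*v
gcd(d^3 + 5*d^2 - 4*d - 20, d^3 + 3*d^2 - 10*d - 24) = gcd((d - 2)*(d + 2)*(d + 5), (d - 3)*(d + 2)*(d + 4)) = d + 2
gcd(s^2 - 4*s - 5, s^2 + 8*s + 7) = s + 1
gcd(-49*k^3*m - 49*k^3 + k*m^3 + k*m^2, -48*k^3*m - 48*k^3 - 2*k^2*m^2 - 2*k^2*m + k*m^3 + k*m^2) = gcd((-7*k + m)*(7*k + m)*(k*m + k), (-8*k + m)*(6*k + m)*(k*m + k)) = k*m + k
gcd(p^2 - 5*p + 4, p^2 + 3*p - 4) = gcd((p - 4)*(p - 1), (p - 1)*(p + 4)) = p - 1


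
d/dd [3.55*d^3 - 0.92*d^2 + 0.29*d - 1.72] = 10.65*d^2 - 1.84*d + 0.29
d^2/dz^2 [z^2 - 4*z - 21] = 2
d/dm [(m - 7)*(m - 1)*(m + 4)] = 3*m^2 - 8*m - 25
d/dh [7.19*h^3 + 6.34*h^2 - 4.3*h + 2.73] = 21.57*h^2 + 12.68*h - 4.3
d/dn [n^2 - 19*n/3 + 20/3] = 2*n - 19/3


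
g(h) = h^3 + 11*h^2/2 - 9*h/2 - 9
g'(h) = 3*h^2 + 11*h - 9/2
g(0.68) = -9.20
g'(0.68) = 4.37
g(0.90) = -7.87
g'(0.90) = 7.83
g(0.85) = -8.24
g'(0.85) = 7.02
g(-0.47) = -5.77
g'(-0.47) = -9.01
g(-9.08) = -263.30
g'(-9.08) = 142.96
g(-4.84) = 28.24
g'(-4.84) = 12.54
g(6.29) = 429.16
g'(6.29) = 183.38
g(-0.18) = -8.02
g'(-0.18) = -6.38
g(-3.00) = 27.00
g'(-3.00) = -10.50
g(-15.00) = -2079.00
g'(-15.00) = 505.50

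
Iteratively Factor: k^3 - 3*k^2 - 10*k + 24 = (k - 2)*(k^2 - k - 12) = (k - 2)*(k + 3)*(k - 4)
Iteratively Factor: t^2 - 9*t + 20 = (t - 5)*(t - 4)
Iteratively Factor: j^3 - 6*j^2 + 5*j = (j - 5)*(j^2 - j) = (j - 5)*(j - 1)*(j)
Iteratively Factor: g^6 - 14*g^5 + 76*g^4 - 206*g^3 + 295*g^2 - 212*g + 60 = (g - 1)*(g^5 - 13*g^4 + 63*g^3 - 143*g^2 + 152*g - 60) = (g - 2)*(g - 1)*(g^4 - 11*g^3 + 41*g^2 - 61*g + 30) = (g - 2)^2*(g - 1)*(g^3 - 9*g^2 + 23*g - 15) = (g - 5)*(g - 2)^2*(g - 1)*(g^2 - 4*g + 3) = (g - 5)*(g - 3)*(g - 2)^2*(g - 1)*(g - 1)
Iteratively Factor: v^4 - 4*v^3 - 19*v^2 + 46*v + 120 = (v + 3)*(v^3 - 7*v^2 + 2*v + 40) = (v - 5)*(v + 3)*(v^2 - 2*v - 8) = (v - 5)*(v - 4)*(v + 3)*(v + 2)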